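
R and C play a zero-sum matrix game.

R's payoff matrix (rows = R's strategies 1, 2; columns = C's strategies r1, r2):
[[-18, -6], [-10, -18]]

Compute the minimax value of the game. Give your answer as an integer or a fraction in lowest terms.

-66/5

Row minima are -18 and -18, so R's maximin is -18; column maxima are -10 and -6, so C's minimax is -10. These differ, so the equilibrium is in mixed strategies.
Let R play 1 with probability p. C is indifferent when −18p − 10(1−p) = −6p − 18(1−p), giving p = 2/5.
Let C play r1 with probability q. R is indifferent when −18q − 6(1−q) = −10q − 18(1−q), giving q = 3/5.
The value is -18·(3/5) + (-6)·(2/5) = -66/5.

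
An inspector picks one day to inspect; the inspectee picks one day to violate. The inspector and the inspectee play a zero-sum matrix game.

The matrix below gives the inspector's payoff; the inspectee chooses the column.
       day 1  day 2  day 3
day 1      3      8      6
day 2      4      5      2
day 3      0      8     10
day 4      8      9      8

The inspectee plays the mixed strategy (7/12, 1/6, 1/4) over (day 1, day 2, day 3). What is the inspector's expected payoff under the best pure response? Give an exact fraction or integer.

day 1: (3)·(7/12) + (8)·(1/6) + (6)·(1/4) = 55/12.
day 2: (4)·(7/12) + (5)·(1/6) + (2)·(1/4) = 11/3.
day 3: (0)·(7/12) + (8)·(1/6) + (10)·(1/4) = 23/6.
day 4: (8)·(7/12) + (9)·(1/6) + (8)·(1/4) = 49/6.
The best pure response is day 4 with expected payoff 49/6.

49/6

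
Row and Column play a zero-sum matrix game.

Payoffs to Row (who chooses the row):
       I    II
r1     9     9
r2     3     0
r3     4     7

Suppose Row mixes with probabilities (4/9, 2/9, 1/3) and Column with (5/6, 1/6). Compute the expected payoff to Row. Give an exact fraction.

109/18

Against (5/6, 1/6), each row's expected payoff is r1: 9; r2: 5/2; r3: 9/2.
Taking the (4/9, 2/9, 1/3)-weighted average: (4/9)·(9) + (2/9)·(5/2) + (1/3)·(9/2) = 109/18.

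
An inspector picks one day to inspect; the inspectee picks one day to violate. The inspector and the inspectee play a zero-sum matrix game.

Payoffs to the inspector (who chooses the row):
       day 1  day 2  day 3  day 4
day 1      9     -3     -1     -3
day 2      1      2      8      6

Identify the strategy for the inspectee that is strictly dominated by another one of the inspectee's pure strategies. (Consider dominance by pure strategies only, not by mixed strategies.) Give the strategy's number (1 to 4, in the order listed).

3

The inspectee prefers columns that give the inspector less. Compare day 3 with day 2: -3 < -1, 2 < 8.
So day 2 strictly dominates day 3 for the inspectee; day 3 is strictly dominated.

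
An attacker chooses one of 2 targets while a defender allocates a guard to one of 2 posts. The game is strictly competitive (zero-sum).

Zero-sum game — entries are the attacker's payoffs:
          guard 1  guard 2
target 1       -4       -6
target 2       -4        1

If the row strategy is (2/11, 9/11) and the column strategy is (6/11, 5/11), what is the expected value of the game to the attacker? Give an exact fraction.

-279/121

Against (6/11, 5/11), each row's expected payoff is target 1: -54/11; target 2: -19/11.
Taking the (2/11, 9/11)-weighted average: (2/11)·(-54/11) + (9/11)·(-19/11) = -279/121.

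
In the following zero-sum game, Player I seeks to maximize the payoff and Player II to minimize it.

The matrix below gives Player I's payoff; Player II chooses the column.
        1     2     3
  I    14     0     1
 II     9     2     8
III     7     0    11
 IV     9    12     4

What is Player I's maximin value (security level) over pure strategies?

The worst-case payoff for each row is I: 0, II: 2, III: 0, IV: 4.
The best of these is 4.

4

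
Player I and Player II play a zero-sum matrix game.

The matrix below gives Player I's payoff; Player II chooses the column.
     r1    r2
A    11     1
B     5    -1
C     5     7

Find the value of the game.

6

Row B is strictly dominated by row A, so Player I never plays it.
The remaining 2×2 game on (A, C) × (r1, r2) has no saddle point. Let Player I play A with probability p; indifference gives 11p + 5(1−p) = p + 7(1−p), so p = 1/6.
Similarly Player II's optimal q on r1 is 1/2, and the value is 11·(1/2) + (1)·(1/2) = 6.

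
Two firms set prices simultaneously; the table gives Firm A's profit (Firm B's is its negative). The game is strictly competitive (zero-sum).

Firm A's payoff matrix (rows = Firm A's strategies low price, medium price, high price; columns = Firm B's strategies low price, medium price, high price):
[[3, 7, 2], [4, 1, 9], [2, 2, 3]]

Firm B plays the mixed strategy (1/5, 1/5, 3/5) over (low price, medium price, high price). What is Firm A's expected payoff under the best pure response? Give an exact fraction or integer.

32/5

low price: (3)·(1/5) + (7)·(1/5) + (2)·(3/5) = 16/5.
medium price: (4)·(1/5) + (1)·(1/5) + (9)·(3/5) = 32/5.
high price: (2)·(1/5) + (2)·(1/5) + (3)·(3/5) = 13/5.
The best pure response is medium price with expected payoff 32/5.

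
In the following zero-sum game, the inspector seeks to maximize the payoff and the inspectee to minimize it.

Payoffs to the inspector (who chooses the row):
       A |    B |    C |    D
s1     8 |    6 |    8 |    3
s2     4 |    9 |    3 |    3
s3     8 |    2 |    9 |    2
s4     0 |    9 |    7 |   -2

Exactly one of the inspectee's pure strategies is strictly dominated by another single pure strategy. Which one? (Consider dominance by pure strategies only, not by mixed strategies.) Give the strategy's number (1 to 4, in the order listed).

1

The inspectee prefers columns that give the inspector less. Compare A with D: 3 < 8, 3 < 4, 2 < 8, -2 < 0.
So D strictly dominates A for the inspectee; A is strictly dominated.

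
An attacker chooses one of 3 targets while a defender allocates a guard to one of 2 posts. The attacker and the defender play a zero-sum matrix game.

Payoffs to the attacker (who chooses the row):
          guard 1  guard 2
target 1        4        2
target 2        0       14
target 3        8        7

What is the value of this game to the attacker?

Row target 1 is strictly dominated by row target 3, so the attacker never plays it.
The remaining 2×2 game on (target 2, target 3) × (guard 1, guard 2) has no saddle point. Let the attacker play target 2 with probability p; indifference gives 8(1−p) = 14p + 7(1−p), so p = 1/15.
Similarly the defender's optimal q on guard 1 is 7/15, and the value is 0·(7/15) + (14)·(8/15) = 112/15.

112/15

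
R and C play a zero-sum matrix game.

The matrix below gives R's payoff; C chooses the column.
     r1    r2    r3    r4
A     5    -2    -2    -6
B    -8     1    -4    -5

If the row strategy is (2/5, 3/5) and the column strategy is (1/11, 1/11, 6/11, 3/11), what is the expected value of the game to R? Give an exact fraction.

-192/55

Against (1/11, 1/11, 6/11, 3/11), each row's expected payoff is A: -27/11; B: -46/11.
Taking the (2/5, 3/5)-weighted average: (2/5)·(-27/11) + (3/5)·(-46/11) = -192/55.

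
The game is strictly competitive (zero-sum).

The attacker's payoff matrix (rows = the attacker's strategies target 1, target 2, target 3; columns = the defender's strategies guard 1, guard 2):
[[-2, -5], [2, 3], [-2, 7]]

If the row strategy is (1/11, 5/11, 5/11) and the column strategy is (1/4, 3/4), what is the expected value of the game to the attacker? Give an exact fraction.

133/44

Against (1/4, 3/4), each row's expected payoff is target 1: -17/4; target 2: 11/4; target 3: 19/4.
Taking the (1/11, 5/11, 5/11)-weighted average: (1/11)·(-17/4) + (5/11)·(11/4) + (5/11)·(19/4) = 133/44.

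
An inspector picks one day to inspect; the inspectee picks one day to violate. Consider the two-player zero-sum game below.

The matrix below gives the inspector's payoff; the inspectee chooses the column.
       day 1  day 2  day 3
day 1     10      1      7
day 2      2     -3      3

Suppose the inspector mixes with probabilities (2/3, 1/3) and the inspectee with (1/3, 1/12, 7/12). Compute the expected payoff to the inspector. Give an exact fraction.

103/18

Against (1/3, 1/12, 7/12), each row's expected payoff is day 1: 15/2; day 2: 13/6.
Taking the (2/3, 1/3)-weighted average: (2/3)·(15/2) + (1/3)·(13/6) = 103/18.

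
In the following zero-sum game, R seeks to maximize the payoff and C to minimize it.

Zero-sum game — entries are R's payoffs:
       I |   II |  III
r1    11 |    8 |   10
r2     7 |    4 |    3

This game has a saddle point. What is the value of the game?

Row minima: 8, 3 → R's maximin is 8.
Column maxima: 11, 8, 10 → C's minimax is 8.
They coincide at (r1, II), so the value is 8.

8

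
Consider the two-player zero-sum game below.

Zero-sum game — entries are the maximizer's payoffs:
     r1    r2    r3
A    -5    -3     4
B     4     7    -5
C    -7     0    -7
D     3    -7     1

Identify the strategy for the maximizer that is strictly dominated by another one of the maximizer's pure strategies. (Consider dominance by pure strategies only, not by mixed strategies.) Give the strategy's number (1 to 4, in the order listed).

Compare C with B: 4 > -7, 7 > 0, -5 > -7.
So B strictly dominates C for the maximizer; C is strictly dominated.

3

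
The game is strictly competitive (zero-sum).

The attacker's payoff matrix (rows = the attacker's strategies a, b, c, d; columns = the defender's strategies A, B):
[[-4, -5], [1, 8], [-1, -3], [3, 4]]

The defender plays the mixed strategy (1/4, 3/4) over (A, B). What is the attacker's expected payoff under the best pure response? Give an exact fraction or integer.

25/4

a: (-4)·(1/4) + (-5)·(3/4) = -19/4.
b: (1)·(1/4) + (8)·(3/4) = 25/4.
c: (-1)·(1/4) + (-3)·(3/4) = -5/2.
d: (3)·(1/4) + (4)·(3/4) = 15/4.
The best pure response is b with expected payoff 25/4.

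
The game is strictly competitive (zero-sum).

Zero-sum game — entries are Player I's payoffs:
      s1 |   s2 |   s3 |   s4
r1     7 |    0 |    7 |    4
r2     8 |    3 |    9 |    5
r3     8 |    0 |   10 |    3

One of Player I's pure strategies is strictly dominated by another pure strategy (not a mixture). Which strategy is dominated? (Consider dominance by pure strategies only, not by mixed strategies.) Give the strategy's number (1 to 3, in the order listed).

1

Compare r1 with r2: 8 > 7, 3 > 0, 9 > 7, 5 > 4.
So r2 strictly dominates r1 for Player I; r1 is strictly dominated.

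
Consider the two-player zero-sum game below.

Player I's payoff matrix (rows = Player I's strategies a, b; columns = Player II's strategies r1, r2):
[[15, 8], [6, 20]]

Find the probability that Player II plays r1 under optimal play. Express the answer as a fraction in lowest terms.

4/7

Row minima are 8 and 6, so Player I's maximin is 8; column maxima are 15 and 20, so Player II's minimax is 15. These differ, so the equilibrium is in mixed strategies.
Let Player II play r1 with probability q. Player I is indifferent when 15q + 8(1−q) = 6q + 20(1−q), giving q = 4/7.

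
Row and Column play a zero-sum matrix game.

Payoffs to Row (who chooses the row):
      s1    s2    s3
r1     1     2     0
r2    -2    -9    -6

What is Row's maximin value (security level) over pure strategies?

The worst-case payoff for each row is r1: 0, r2: -9.
The best of these is 0.

0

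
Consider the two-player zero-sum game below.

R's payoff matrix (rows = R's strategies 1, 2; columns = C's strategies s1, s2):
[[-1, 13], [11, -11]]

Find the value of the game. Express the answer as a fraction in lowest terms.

Row minima are -1 and -11, so R's maximin is -1; column maxima are 11 and 13, so C's minimax is 11. These differ, so the equilibrium is in mixed strategies.
Let R play 1 with probability p. C is indifferent when −p + 11(1−p) = 13p − 11(1−p), giving p = 11/18.
Let C play s1 with probability q. R is indifferent when −q + 13(1−q) = 11q − 11(1−q), giving q = 2/3.
The value is -1·(2/3) + (13)·(1/3) = 11/3.

11/3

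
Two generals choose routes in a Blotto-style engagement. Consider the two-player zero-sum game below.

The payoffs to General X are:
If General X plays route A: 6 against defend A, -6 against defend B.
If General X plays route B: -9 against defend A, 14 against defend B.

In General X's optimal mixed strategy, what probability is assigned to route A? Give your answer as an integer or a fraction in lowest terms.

23/35

Row minima are -6 and -9, so General X's maximin is -6; column maxima are 6 and 14, so General Y's minimax is 6. These differ, so the equilibrium is in mixed strategies.
Let General X play route A with probability p. General Y is indifferent when 6p − 9(1−p) = −6p + 14(1−p), giving p = 23/35.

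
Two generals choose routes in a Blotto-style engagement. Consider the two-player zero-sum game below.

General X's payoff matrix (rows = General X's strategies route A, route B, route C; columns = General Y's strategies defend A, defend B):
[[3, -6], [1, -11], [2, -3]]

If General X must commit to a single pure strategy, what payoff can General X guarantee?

-3

The worst-case payoff for each row is route A: -6, route B: -11, route C: -3.
The best of these is -3.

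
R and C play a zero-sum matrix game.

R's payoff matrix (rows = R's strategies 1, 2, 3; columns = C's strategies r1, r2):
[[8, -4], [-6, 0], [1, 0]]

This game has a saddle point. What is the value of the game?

0

Row minima: -4, -6, 0 → R's maximin is 0.
Column maxima: 8, 0 → C's minimax is 0.
They coincide at (3, r2), so the value is 0.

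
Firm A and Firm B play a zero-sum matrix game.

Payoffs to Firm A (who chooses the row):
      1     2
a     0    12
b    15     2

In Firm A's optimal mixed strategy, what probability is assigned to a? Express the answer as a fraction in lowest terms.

13/25

Row minima are 0 and 2, so Firm A's maximin is 2; column maxima are 15 and 12, so Firm B's minimax is 12. These differ, so the equilibrium is in mixed strategies.
Let Firm A play a with probability p. Firm B is indifferent when 15(1−p) = 12p + 2(1−p), giving p = 13/25.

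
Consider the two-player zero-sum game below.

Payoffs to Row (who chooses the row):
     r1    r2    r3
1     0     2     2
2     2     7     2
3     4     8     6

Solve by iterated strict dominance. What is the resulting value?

Row 1 is strictly dominated by row 3 (4>0, 8>2, 6>2); eliminate 1.
Column r2 is strictly dominated by r1 for Column (2<7, 4<8); eliminate r2.
Row 2 is strictly dominated by row 3 (4>2, 6>2); eliminate 2.
Column r3 is strictly dominated by r1 for Column (4<6); eliminate r3.
Only (3, r1) remains, with payoff 4.

4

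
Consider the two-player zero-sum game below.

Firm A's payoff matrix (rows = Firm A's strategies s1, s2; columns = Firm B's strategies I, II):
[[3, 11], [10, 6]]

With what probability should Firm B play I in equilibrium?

5/12

Row minima are 3 and 6, so Firm A's maximin is 6; column maxima are 10 and 11, so Firm B's minimax is 10. These differ, so the equilibrium is in mixed strategies.
Let Firm B play I with probability q. Firm A is indifferent when 3q + 11(1−q) = 10q + 6(1−q), giving q = 5/12.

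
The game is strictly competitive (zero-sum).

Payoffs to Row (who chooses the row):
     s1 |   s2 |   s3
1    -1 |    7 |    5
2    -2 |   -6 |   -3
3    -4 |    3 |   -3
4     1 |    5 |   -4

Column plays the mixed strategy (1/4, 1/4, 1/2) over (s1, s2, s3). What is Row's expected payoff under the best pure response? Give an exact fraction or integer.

1: (-1)·(1/4) + (7)·(1/4) + (5)·(1/2) = 4.
2: (-2)·(1/4) + (-6)·(1/4) + (-3)·(1/2) = -7/2.
3: (-4)·(1/4) + (3)·(1/4) + (-3)·(1/2) = -7/4.
4: (1)·(1/4) + (5)·(1/4) + (-4)·(1/2) = -1/2.
The best pure response is 1 with expected payoff 4.

4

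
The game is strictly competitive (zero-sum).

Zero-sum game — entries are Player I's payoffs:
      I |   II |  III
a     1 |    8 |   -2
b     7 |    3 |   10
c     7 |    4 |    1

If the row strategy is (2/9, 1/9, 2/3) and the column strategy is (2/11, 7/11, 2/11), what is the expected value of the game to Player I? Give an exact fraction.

Against (2/11, 7/11, 2/11), each row's expected payoff is a: 54/11; b: 5; c: 4.
Taking the (2/9, 1/9, 2/3)-weighted average: (2/9)·(54/11) + (1/9)·(5) + (2/3)·(4) = 427/99.

427/99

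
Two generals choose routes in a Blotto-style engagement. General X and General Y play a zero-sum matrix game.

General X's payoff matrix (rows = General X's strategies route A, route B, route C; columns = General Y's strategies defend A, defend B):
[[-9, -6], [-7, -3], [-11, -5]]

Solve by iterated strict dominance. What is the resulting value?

Column defend B is strictly dominated by defend A for General Y (-9<-6, -7<-3, -11<-5); eliminate defend B.
Row route A is strictly dominated by row route B (-7>-9); eliminate route A.
Row route C is strictly dominated by row route B (-7>-11); eliminate route C.
Only (route B, defend A) remains, with payoff -7.

-7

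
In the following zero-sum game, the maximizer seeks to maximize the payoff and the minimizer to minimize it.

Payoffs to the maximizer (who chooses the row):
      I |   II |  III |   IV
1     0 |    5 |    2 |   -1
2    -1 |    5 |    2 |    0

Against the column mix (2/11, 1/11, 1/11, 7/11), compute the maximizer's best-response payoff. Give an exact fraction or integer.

5/11

1: (0)·(2/11) + (5)·(1/11) + (2)·(1/11) + (-1)·(7/11) = 0.
2: (-1)·(2/11) + (5)·(1/11) + (2)·(1/11) + (0)·(7/11) = 5/11.
The best pure response is 2 with expected payoff 5/11.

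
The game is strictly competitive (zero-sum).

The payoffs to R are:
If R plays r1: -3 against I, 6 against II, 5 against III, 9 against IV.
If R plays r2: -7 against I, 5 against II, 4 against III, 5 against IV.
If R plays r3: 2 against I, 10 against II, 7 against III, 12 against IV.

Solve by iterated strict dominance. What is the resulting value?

Column IV is strictly dominated by I for C (-3<9, -7<5, 2<12); eliminate IV.
Row r1 is strictly dominated by row r3 (2>-3, 10>6, 7>5); eliminate r1.
Column III is strictly dominated by I for C (-7<4, 2<7); eliminate III.
Row r2 is strictly dominated by row r3 (2>-7, 10>5); eliminate r2.
Column II is strictly dominated by I for C (2<10); eliminate II.
Only (r3, I) remains, with payoff 2.

2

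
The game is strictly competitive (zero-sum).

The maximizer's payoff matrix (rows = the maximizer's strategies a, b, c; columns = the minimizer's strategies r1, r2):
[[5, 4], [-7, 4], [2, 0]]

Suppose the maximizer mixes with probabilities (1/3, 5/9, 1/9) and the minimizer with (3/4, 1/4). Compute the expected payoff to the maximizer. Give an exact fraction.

-11/18

Against (3/4, 1/4), each row's expected payoff is a: 19/4; b: -17/4; c: 3/2.
Taking the (1/3, 5/9, 1/9)-weighted average: (1/3)·(19/4) + (5/9)·(-17/4) + (1/9)·(3/2) = -11/18.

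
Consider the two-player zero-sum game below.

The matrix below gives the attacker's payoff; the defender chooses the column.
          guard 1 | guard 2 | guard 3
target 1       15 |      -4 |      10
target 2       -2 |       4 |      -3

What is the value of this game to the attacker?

4/3

Column guard 1 is strictly dominated by guard 3 for the defender (it gives the attacker more in every row).
The remaining 2×2 game on (target 1, target 2) × (guard 2, guard 3) has no saddle point. Let the attacker play target 1 with probability p; indifference gives −4p + 4(1−p) = 10p − 3(1−p), so p = 1/3.
Similarly the defender's optimal q on guard 2 is 13/21, and the value is -4·(13/21) + (10)·(8/21) = 4/3.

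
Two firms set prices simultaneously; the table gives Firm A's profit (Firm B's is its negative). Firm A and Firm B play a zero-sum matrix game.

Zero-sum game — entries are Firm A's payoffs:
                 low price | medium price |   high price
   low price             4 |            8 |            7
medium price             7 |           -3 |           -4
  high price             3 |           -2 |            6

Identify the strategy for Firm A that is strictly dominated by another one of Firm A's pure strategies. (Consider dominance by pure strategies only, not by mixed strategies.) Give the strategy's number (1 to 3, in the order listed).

Compare high price with low price: 4 > 3, 8 > -2, 7 > 6.
So low price strictly dominates high price for Firm A; high price is strictly dominated.

3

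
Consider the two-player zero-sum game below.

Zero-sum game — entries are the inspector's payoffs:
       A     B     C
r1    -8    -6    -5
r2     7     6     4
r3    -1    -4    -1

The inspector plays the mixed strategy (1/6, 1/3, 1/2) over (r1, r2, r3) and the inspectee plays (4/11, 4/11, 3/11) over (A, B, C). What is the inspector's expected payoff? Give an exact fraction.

-2/11

Against (4/11, 4/11, 3/11), each row's expected payoff is r1: -71/11; r2: 64/11; r3: -23/11.
Taking the (1/6, 1/3, 1/2)-weighted average: (1/6)·(-71/11) + (1/3)·(64/11) + (1/2)·(-23/11) = -2/11.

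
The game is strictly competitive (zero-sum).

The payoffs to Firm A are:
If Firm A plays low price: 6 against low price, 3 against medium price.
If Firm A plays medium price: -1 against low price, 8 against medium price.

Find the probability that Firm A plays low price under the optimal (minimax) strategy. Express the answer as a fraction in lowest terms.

Row minima are 3 and -1, so Firm A's maximin is 3; column maxima are 6 and 8, so Firm B's minimax is 6. These differ, so the equilibrium is in mixed strategies.
Let Firm A play low price with probability p. Firm B is indifferent when 6p − (1−p) = 3p + 8(1−p), giving p = 3/4.

3/4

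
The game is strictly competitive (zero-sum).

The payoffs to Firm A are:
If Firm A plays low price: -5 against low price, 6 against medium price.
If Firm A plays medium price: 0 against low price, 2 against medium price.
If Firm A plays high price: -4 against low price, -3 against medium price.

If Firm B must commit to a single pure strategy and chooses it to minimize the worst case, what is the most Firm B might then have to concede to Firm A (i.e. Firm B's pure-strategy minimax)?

0

The worst case (largest entry) in each column is low price: 0, medium price: 6.
The best (smallest) of these is 0.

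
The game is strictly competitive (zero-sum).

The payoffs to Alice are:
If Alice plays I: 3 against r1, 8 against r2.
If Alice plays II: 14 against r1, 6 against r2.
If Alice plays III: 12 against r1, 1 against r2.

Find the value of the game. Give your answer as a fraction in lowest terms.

Row III is strictly dominated by row II, so Alice never plays it.
The remaining 2×2 game on (I, II) × (r1, r2) has no saddle point. Let Alice play I with probability p; indifference gives 3p + 14(1−p) = 8p + 6(1−p), so p = 8/13.
Similarly Bob's optimal q on r1 is 2/13, and the value is 3·(2/13) + (8)·(11/13) = 94/13.

94/13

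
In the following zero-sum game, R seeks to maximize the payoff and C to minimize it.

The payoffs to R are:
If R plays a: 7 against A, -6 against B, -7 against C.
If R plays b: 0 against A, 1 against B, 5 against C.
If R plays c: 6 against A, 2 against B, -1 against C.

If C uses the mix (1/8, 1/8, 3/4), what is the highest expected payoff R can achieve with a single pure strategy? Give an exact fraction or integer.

a: (7)·(1/8) + (-6)·(1/8) + (-7)·(3/4) = -41/8.
b: (0)·(1/8) + (1)·(1/8) + (5)·(3/4) = 31/8.
c: (6)·(1/8) + (2)·(1/8) + (-1)·(3/4) = 1/4.
The best pure response is b with expected payoff 31/8.

31/8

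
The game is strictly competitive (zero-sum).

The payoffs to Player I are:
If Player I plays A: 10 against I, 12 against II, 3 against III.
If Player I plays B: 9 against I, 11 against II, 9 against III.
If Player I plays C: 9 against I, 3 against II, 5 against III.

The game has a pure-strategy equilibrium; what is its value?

Row minima: 3, 9, 3 → Player I's maximin is 9.
Column maxima: 10, 12, 9 → Player II's minimax is 9.
They coincide at (B, III), so the value is 9.

9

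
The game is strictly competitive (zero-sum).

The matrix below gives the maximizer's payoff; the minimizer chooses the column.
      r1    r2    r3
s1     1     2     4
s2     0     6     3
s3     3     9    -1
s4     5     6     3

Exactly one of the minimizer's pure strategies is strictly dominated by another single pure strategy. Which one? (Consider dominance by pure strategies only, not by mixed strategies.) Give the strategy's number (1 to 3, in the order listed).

2

The minimizer prefers columns that give the maximizer less. Compare r2 with r1: 1 < 2, 0 < 6, 3 < 9, 5 < 6.
So r1 strictly dominates r2 for the minimizer; r2 is strictly dominated.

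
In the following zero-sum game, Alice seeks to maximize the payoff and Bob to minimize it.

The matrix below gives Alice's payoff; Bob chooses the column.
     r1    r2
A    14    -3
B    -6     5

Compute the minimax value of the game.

13/7

Row minima are -3 and -6, so Alice's maximin is -3; column maxima are 14 and 5, so Bob's minimax is 5. These differ, so the equilibrium is in mixed strategies.
Let Alice play A with probability p. Bob is indifferent when 14p − 6(1−p) = −3p + 5(1−p), giving p = 11/28.
Let Bob play r1 with probability q. Alice is indifferent when 14q − 3(1−q) = −6q + 5(1−q), giving q = 2/7.
The value is 14·(2/7) + (-3)·(5/7) = 13/7.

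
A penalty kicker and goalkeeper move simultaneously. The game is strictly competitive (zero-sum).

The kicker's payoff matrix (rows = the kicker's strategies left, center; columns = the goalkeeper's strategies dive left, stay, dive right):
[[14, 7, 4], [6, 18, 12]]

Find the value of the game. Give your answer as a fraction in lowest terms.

Column stay is strictly dominated by dive right for the goalkeeper (it gives the kicker more in every row).
The remaining 2×2 game on (left, center) × (dive left, dive right) has no saddle point. Let the kicker play left with probability p; indifference gives 14p + 6(1−p) = 4p + 12(1−p), so p = 3/8.
Similarly the goalkeeper's optimal q on dive left is 1/2, and the value is 14·(1/2) + (4)·(1/2) = 9.

9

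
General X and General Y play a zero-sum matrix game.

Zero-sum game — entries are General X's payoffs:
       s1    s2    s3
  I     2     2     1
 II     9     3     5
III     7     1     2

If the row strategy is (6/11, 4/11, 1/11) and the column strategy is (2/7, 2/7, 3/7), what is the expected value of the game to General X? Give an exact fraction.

244/77

Against (2/7, 2/7, 3/7), each row's expected payoff is I: 11/7; II: 39/7; III: 22/7.
Taking the (6/11, 4/11, 1/11)-weighted average: (6/11)·(11/7) + (4/11)·(39/7) + (1/11)·(22/7) = 244/77.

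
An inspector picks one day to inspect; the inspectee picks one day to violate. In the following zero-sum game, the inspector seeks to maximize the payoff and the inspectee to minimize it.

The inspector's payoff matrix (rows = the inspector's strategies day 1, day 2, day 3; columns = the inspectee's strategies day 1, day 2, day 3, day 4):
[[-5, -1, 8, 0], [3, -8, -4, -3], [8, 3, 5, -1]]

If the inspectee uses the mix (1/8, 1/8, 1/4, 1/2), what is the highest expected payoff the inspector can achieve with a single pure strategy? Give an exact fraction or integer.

17/8

day 1: (-5)·(1/8) + (-1)·(1/8) + (8)·(1/4) + (0)·(1/2) = 5/4.
day 2: (3)·(1/8) + (-8)·(1/8) + (-4)·(1/4) + (-3)·(1/2) = -25/8.
day 3: (8)·(1/8) + (3)·(1/8) + (5)·(1/4) + (-1)·(1/2) = 17/8.
The best pure response is day 3 with expected payoff 17/8.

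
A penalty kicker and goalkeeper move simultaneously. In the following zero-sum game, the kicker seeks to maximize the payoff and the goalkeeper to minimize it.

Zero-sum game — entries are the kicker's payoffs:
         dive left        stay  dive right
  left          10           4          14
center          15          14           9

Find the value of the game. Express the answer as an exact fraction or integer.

Column dive left is strictly dominated by stay for the goalkeeper (it gives the kicker more in every row).
The remaining 2×2 game on (left, center) × (stay, dive right) has no saddle point. Let the kicker play left with probability p; indifference gives 4p + 14(1−p) = 14p + 9(1−p), so p = 1/3.
Similarly the goalkeeper's optimal q on stay is 1/3, and the value is 4·(1/3) + (14)·(2/3) = 32/3.

32/3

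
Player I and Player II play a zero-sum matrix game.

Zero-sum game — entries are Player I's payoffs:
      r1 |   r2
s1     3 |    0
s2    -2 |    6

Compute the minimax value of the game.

Row minima are 0 and -2, so Player I's maximin is 0; column maxima are 3 and 6, so Player II's minimax is 3. These differ, so the equilibrium is in mixed strategies.
Let Player I play s1 with probability p. Player II is indifferent when 3p − 2(1−p) = 6(1−p), giving p = 8/11.
Let Player II play r1 with probability q. Player I is indifferent when 3q = −2q + 6(1−q), giving q = 6/11.
The value is 3·(6/11) + (0)·(5/11) = 18/11.

18/11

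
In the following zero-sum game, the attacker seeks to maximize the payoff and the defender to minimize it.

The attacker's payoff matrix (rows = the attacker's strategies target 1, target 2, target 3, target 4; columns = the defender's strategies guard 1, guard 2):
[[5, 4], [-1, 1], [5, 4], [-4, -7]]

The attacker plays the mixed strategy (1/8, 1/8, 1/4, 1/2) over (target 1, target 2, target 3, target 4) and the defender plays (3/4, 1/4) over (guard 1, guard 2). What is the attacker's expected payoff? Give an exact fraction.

Against (3/4, 1/4), each row's expected payoff is target 1: 19/4; target 2: -1/2; target 3: 19/4; target 4: -19/4.
Taking the (1/8, 1/8, 1/4, 1/2)-weighted average: (1/8)·(19/4) + (1/8)·(-1/2) + (1/4)·(19/4) + (1/2)·(-19/4) = -21/32.

-21/32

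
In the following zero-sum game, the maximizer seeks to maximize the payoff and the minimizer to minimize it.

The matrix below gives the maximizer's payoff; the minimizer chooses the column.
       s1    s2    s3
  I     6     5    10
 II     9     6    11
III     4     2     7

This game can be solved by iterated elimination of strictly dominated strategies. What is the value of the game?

Row III is strictly dominated by row I (6>4, 5>2, 10>7); eliminate III.
Row I is strictly dominated by row II (9>6, 6>5, 11>10); eliminate I.
Column s3 is strictly dominated by s1 for the minimizer (9<11); eliminate s3.
Column s1 is strictly dominated by s2 for the minimizer (6<9); eliminate s1.
Only (II, s2) remains, with payoff 6.

6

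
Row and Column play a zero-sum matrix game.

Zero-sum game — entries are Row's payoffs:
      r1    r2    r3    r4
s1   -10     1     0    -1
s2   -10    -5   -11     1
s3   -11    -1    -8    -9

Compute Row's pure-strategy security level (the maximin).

The worst-case payoff for each row is s1: -10, s2: -11, s3: -11.
The best of these is -10.

-10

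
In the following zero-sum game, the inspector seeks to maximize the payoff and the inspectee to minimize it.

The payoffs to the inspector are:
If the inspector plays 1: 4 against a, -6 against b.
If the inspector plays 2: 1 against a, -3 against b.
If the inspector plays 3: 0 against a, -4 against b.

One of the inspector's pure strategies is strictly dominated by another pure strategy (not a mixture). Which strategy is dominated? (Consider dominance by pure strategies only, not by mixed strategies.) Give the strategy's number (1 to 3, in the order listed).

3

Compare 3 with 2: 1 > 0, -3 > -4.
So 2 strictly dominates 3 for the inspector; 3 is strictly dominated.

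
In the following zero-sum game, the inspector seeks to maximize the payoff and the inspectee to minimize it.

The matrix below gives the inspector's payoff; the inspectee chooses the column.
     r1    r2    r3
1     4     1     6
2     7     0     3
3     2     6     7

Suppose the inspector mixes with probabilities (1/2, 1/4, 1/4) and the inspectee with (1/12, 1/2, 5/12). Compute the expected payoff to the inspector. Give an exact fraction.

Against (1/12, 1/2, 5/12), each row's expected payoff is 1: 10/3; 2: 11/6; 3: 73/12.
Taking the (1/2, 1/4, 1/4)-weighted average: (1/2)·(10/3) + (1/4)·(11/6) + (1/4)·(73/12) = 175/48.

175/48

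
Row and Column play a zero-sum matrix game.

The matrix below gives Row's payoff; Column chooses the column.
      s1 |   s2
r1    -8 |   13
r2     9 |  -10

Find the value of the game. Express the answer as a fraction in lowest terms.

Row minima are -8 and -10, so Row's maximin is -8; column maxima are 9 and 13, so Column's minimax is 9. These differ, so the equilibrium is in mixed strategies.
Let Row play r1 with probability p. Column is indifferent when −8p + 9(1−p) = 13p − 10(1−p), giving p = 19/40.
Let Column play s1 with probability q. Row is indifferent when −8q + 13(1−q) = 9q − 10(1−q), giving q = 23/40.
The value is -8·(23/40) + (13)·(17/40) = 37/40.

37/40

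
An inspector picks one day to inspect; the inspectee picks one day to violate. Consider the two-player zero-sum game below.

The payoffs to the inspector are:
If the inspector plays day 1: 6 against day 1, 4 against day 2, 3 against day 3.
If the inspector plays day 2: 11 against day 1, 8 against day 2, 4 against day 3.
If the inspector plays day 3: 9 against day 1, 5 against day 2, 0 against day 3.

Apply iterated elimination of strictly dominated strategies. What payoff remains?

4

Row day 3 is strictly dominated by row day 2 (11>9, 8>5, 4>0); eliminate day 3.
Row day 1 is strictly dominated by row day 2 (11>6, 8>4, 4>3); eliminate day 1.
Column day 2 is strictly dominated by day 3 for the inspectee (4<8); eliminate day 2.
Column day 1 is strictly dominated by day 3 for the inspectee (4<11); eliminate day 1.
Only (day 2, day 3) remains, with payoff 4.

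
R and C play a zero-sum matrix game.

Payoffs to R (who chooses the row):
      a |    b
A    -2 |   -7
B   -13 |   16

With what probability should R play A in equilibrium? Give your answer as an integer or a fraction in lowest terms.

Row minima are -7 and -13, so R's maximin is -7; column maxima are -2 and 16, so C's minimax is -2. These differ, so the equilibrium is in mixed strategies.
Let R play A with probability p. C is indifferent when −2p − 13(1−p) = −7p + 16(1−p), giving p = 29/34.

29/34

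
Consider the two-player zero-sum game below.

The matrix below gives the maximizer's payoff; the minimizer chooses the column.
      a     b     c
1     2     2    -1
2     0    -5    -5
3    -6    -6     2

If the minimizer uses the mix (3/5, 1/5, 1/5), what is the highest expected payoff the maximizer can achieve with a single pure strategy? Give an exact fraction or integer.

7/5

1: (2)·(3/5) + (2)·(1/5) + (-1)·(1/5) = 7/5.
2: (0)·(3/5) + (-5)·(1/5) + (-5)·(1/5) = -2.
3: (-6)·(3/5) + (-6)·(1/5) + (2)·(1/5) = -22/5.
The best pure response is 1 with expected payoff 7/5.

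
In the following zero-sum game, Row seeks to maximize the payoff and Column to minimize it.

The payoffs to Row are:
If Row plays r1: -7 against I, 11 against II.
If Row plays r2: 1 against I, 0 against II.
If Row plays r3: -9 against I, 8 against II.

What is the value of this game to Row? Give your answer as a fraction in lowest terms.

11/19

Row r3 is strictly dominated by row r1, so Row never plays it.
The remaining 2×2 game on (r1, r2) × (I, II) has no saddle point. Let Row play r1 with probability p; indifference gives −7p + (1−p) = 11p, so p = 1/19.
Similarly Column's optimal q on I is 11/19, and the value is -7·(11/19) + (11)·(8/19) = 11/19.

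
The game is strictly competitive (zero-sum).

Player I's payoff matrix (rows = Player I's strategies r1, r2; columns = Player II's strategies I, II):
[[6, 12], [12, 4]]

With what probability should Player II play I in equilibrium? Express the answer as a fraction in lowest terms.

4/7

Row minima are 6 and 4, so Player I's maximin is 6; column maxima are 12 and 12, so Player II's minimax is 12. These differ, so the equilibrium is in mixed strategies.
Let Player II play I with probability q. Player I is indifferent when 6q + 12(1−q) = 12q + 4(1−q), giving q = 4/7.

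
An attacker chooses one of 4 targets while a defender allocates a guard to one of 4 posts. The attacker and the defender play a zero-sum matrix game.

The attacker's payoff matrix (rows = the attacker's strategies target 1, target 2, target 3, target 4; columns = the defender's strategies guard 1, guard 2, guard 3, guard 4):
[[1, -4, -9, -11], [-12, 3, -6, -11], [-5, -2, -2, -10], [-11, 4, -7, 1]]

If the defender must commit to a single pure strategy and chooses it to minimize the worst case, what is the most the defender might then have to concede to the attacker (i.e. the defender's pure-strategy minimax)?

-2

The worst case (largest entry) in each column is guard 1: 1, guard 2: 4, guard 3: -2, guard 4: 1.
The best (smallest) of these is -2.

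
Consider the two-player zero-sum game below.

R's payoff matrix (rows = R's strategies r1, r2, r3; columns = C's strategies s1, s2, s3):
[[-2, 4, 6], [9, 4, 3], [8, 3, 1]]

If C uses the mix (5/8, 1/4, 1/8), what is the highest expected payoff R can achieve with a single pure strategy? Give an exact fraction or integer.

7

r1: (-2)·(5/8) + (4)·(1/4) + (6)·(1/8) = 1/2.
r2: (9)·(5/8) + (4)·(1/4) + (3)·(1/8) = 7.
r3: (8)·(5/8) + (3)·(1/4) + (1)·(1/8) = 47/8.
The best pure response is r2 with expected payoff 7.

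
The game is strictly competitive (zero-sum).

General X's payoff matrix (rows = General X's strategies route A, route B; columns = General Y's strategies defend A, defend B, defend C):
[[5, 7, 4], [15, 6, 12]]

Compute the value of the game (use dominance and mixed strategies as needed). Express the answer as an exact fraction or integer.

20/3

Column defend A is strictly dominated by defend C for General Y (it gives General X more in every row).
The remaining 2×2 game on (route A, route B) × (defend B, defend C) has no saddle point. Let General X play route A with probability p; indifference gives 7p + 6(1−p) = 4p + 12(1−p), so p = 2/3.
Similarly General Y's optimal q on defend B is 8/9, and the value is 7·(8/9) + (4)·(1/9) = 20/3.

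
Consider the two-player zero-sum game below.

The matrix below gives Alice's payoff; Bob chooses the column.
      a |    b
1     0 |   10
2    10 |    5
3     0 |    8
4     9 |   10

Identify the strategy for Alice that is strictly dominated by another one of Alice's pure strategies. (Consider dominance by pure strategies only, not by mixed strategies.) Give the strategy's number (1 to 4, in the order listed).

Compare 3 with 4: 9 > 0, 10 > 8.
So 4 strictly dominates 3 for Alice; 3 is strictly dominated.

3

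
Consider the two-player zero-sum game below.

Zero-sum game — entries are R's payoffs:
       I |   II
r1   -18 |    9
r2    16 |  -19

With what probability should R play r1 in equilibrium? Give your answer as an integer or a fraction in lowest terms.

35/62

Row minima are -18 and -19, so R's maximin is -18; column maxima are 16 and 9, so C's minimax is 9. These differ, so the equilibrium is in mixed strategies.
Let R play r1 with probability p. C is indifferent when −18p + 16(1−p) = 9p − 19(1−p), giving p = 35/62.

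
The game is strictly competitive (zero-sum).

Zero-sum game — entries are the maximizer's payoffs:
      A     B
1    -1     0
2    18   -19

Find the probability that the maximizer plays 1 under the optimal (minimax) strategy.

37/38

Row minima are -1 and -19, so the maximizer's maximin is -1; column maxima are 18 and 0, so the minimizer's minimax is 0. These differ, so the equilibrium is in mixed strategies.
Let the maximizer play 1 with probability p. The minimizer is indifferent when −p + 18(1−p) = −19(1−p), giving p = 37/38.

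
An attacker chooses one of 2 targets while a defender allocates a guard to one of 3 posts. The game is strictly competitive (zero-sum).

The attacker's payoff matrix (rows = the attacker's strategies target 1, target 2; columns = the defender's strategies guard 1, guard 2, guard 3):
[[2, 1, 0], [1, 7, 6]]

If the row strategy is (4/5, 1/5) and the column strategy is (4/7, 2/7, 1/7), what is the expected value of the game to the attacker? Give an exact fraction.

64/35

Against (4/7, 2/7, 1/7), each row's expected payoff is target 1: 10/7; target 2: 24/7.
Taking the (4/5, 1/5)-weighted average: (4/5)·(10/7) + (1/5)·(24/7) = 64/35.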